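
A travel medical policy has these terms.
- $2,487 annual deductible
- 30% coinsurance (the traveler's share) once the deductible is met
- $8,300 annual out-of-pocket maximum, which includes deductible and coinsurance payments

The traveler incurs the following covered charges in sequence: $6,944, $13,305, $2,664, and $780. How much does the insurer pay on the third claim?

$2,179.60

Claim 1 ($6,944): $2,487 finishes the deductible; $4,457 goes to coinsurance; coinsurance $4,457 × 30% = $1,337.10. Traveler owes $3,824.10 (running OOP $3,824.10). Insurer: $6,944 − $3,824.10 = $3,119.90.
Claim 2 ($13,305): 30% coinsurance on $13,305 = $3,991.50. Traveler pays $3,991.50; OOP now $7,815.60. Insurer: $13,305 − $3,991.50 = $9,313.50.
Claim 3 ($2,664): deductible already satisfied, so traveler's share is 30% × $2,664 = $799.20. That would push OOP to $8,614.80, over the $8,300 cap, so traveler pays $8,300 − $7,815.60 = $484.40. Insurer: $2,664 − $484.40 = $2,179.60.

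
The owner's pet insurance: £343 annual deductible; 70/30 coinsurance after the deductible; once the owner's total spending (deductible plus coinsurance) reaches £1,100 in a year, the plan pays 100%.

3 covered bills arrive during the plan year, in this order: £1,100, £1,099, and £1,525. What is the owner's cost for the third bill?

£200.20

#1 (£1,100): deductible takes £343, £757 remains; 30% of £757 = £227.10. Cost to owner: £570.10. OOP to date £570.10.
#2 (£1,099): 30% coinsurance on £1,099 = £329.70. Owner owes £329.70 (running OOP £899.80).
#3 (£1,525): deductible met; 30% of £1,525 = £457.50. That would push OOP to £1,357.30, over the £1,100 cap, so owner pays £1,100 − £899.80 = £200.20.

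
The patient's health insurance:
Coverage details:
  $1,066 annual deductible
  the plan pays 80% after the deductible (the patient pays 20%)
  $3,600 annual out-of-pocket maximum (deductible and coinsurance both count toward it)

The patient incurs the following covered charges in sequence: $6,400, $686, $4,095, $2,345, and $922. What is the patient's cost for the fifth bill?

$42

Claim 1 — $6,400: $1,066 finishes the deductible; $5,334 goes to coinsurance; coinsurance $5,334 × 20% = $1,066.80. Patient owes $2,132.80 (running OOP $2,132.80).
Claim 2 — $686: deductible met; 20% of $686 = $137.20. Patient pays $137.20; OOP now $2,270.
Claim 3 — $4,095: 20% coinsurance on $4,095 = $819. Patient pays $819; OOP now $3,089.
Claim 4 — $2,345: deductible already satisfied, so patient's share is 20% × $2,345 = $469. Patient pays $469; OOP now $3,558.
Claim 5 — $922: deductible met; 20% of $922 = $184.40. OOP would hit $3,742.40 > $3,600, so the cap limits the patient to $3,600 − $3,558 = $42.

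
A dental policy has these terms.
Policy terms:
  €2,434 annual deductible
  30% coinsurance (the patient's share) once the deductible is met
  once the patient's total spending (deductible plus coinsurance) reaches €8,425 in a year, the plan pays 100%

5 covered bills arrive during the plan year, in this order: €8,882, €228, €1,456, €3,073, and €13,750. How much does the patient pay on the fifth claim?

€2,629.50

Claim 1 (€8,882): deductible takes €2,434, €6,448 remains; patient's 30% is €1,934.40. Patient pays €4,368.40; OOP now €4,368.40.
Claim 2 (€228): deductible already satisfied, so patient's share is 30% × €228 = €68.40. Cost to patient: €68.40. OOP to date €4,436.80.
Claim 3 (€1,456): deductible met; 30% of €1,456 = €436.80. Patient pays €436.80; OOP now €4,873.60.
Claim 4 (€3,073): deductible met; 30% of €3,073 = €921.90. Patient owes €921.90 (running OOP €5,795.50).
Claim 5 (€13,750): deductible already satisfied, so patient's share is 30% × €13,750 = €4,125. OOP would hit €9,920.50 > €8,425, so the cap limits the patient to €8,425 − €5,795.50 = €2,629.50.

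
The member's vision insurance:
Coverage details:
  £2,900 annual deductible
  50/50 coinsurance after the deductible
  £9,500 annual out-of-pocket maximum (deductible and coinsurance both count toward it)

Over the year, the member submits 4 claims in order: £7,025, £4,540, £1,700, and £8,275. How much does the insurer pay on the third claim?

Bill 1, £7,025: £2,900 finishes the deductible; £4,125 goes to coinsurance; 50% of £4,125 = £2,062.50. Cost to member: £4,962.50. OOP to date £4,962.50. Plan pays £7,025 − £4,962.50 = £2,062.50.
Bill 2, £4,540: deductible already satisfied, so member's share is 50% × £4,540 = £2,270. Member owes £2,270 (running OOP £7,232.50). Insurer: £4,540 − £2,270 = £2,270.
Bill 3, £1,700: deductible already satisfied, so member's share is 50% × £1,700 = £850. Cost to member: £850. OOP to date £8,082.50. Insurer: £1,700 − £850 = £850.

£850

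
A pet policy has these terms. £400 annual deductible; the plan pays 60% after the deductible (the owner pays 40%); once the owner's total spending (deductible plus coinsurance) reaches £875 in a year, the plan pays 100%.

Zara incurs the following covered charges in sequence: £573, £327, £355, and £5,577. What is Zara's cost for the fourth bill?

Claim 1 — £573: £400 finishes the deductible; £173 goes to coinsurance; owner's 40% is £69.20. Owner owes £469.20 (running OOP £469.20).
Claim 2 — £327: deductible met; 40% of £327 = £130.80. Owner owes £130.80 (running OOP £600).
Claim 3 — £355: deductible already satisfied, so owner's share is 40% × £355 = £142. Owner owes £142 (running OOP £742).
Claim 4 — £5,577: deductible already satisfied, so owner's share is 40% × £5,577 = £2,230.80. OOP would hit £2,972.80 > £875, so the cap limits the owner to £875 − £742 = £133.

£133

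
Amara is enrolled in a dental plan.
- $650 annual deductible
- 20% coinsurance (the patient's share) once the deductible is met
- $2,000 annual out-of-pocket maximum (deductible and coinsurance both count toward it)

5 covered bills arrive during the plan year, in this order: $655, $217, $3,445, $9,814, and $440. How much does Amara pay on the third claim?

#1 ($655): $650 finishes the deductible; $5 goes to coinsurance; coinsurance $5 × 20% = $1. Cost to patient: $651. OOP to date $651.
#2 ($217): deductible already satisfied, so patient's share is 20% × $217 = $43.40. Patient pays $43.40; OOP now $694.40.
#3 ($3,445): deductible met; 20% of $3,445 = $689. Cost to patient: $689. OOP to date $1,383.40.

$689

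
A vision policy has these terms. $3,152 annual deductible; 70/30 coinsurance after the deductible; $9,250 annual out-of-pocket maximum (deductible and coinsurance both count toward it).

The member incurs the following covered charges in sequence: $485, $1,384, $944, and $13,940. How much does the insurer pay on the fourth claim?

Claim 1 ($485): entire amount goes to the deductible. Member pays $485; OOP now $485. Insurer: $485 − $485 = $0.
Claim 2 ($1,384): all of it applies to the deductible. Cost to member: $1,384. OOP to date $1,869. Insurer: $1,384 − $1,384 = $0.
Claim 3 ($944): fully absorbed by the deductible. Member pays $944; OOP now $2,813. Insurer: $944 − $944 = $0.
Claim 4 ($13,940): deductible takes $339, $13,601 remains; 30% of $13,601 = $4,080.30. Cost to member: $4,419.30. OOP to date $7,232.30. Plan pays $13,940 − $4,419.30 = $9,520.70.

$9,520.70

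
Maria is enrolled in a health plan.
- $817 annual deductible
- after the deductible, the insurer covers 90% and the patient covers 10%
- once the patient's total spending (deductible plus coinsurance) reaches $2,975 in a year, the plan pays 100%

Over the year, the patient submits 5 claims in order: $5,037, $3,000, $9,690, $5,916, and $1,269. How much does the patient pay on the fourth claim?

Claim 1 ($5,037): $817 finishes the deductible; $4,220 goes to coinsurance; coinsurance $4,220 × 10% = $422. Patient owes $1,239 (running OOP $1,239).
Claim 2 ($3,000): deductible already satisfied, so patient's share is 10% × $3,000 = $300. Cost to patient: $300. OOP to date $1,539.
Claim 3 ($9,690): deductible met; 10% of $9,690 = $969. Cost to patient: $969. OOP to date $2,508.
Claim 4 ($5,916): deductible met; 10% of $5,916 = $591.60. That would push OOP to $3,099.60, over the $2,975 cap, so patient pays $2,975 − $2,508 = $467.

$467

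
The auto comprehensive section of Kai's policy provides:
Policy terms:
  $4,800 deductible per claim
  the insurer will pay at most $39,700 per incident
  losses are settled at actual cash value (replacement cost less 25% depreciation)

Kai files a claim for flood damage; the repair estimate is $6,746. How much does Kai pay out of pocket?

At 25% depreciation, ACV = $6,746 − $1,686.50 = $5,059.50.
After the deductible, $5,059.50 − $4,800 = $259.50 remains.
$259.50 ≤ $39,700, so the limit doesn't bind; insurer pays $259.50.
Policyholder's share is the uncovered remainder: $6,746 − $259.50 = $6,486.50.

$6,486.50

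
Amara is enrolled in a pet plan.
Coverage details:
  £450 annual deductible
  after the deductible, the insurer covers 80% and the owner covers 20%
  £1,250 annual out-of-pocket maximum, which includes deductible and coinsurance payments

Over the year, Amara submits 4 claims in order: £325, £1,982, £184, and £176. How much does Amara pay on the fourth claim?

£35.20

Claim 1 (£325): all of it applies to the deductible. Cost to owner: £325. OOP to date £325.
Claim 2 (£1,982): £125 to deductible, leaving £1,857; coinsurance £1,857 × 20% = £371.40. Owner owes £496.40 (running OOP £821.40).
Claim 3 (£184): deductible met; 20% of £184 = £36.80. Owner owes £36.80 (running OOP £858.20).
Claim 4 (£176): 20% coinsurance on £176 = £35.20. Owner pays £35.20; OOP now £893.40.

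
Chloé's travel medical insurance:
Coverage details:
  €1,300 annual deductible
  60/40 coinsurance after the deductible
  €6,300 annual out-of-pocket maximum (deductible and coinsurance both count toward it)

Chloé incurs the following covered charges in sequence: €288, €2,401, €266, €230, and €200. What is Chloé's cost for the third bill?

€106.40

Bill 1, €288: all of it applies to the deductible. Cost to traveler: €288. OOP to date €288.
Bill 2, €2,401: deductible takes €1,012, €1,389 remains; coinsurance €1,389 × 40% = €555.60. Traveler owes €1,567.60 (running OOP €1,855.60).
Bill 3, €266: deductible already satisfied, so traveler's share is 40% × €266 = €106.40. Cost to traveler: €106.40. OOP to date €1,962.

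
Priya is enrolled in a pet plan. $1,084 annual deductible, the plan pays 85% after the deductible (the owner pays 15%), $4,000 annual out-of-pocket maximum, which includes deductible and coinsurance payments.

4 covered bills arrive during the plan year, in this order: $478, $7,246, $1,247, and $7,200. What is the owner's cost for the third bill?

$187.05

#1 ($478): all of it applies to the deductible. Owner owes $478 (running OOP $478).
#2 ($7,246): $606 finishes the deductible; $6,640 goes to coinsurance; owner's 15% is $996. Owner owes $1,602 (running OOP $2,080).
#3 ($1,247): 15% coinsurance on $1,247 = $187.05. Owner owes $187.05 (running OOP $2,267.05).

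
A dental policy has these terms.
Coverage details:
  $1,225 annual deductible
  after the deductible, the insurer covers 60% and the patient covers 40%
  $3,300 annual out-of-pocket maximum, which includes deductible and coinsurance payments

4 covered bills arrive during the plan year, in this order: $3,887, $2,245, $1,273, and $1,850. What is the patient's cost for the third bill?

Bill 1, $3,887: $1,225 to deductible, leaving $2,662; coinsurance $2,662 × 40% = $1,064.80. Patient owes $2,289.80 (running OOP $2,289.80).
Bill 2, $2,245: deductible already satisfied, so patient's share is 40% × $2,245 = $898. Patient owes $898 (running OOP $3,187.80).
Bill 3, $1,273: 40% coinsurance on $1,273 = $509.20. That would push OOP to $3,697, over the $3,300 cap, so patient pays $3,300 − $3,187.80 = $112.20.

$112.20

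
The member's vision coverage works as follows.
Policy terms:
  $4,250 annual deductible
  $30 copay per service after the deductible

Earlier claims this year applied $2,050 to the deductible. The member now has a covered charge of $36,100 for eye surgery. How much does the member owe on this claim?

Deductible still to meet: $4,250 − $2,050 = $2,200.
That leaves $36,100 − $2,200 = $33,900 for the copay.
Copay on this service: $30.
So the member owes $2,200 + $30 = $2,230.

$2,230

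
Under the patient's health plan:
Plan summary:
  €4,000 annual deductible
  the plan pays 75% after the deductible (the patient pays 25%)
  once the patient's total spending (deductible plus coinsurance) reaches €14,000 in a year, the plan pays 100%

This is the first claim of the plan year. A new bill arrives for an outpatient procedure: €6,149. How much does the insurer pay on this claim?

€1,611.75

Deductible not yet touched, so the first €4,000 of the bill goes to the deductible.
That leaves €6,149 − €4,000 = €2,149 for coinsurance.
Patient's 25% share of €2,149 is €537.25.
That puts the patient's cost at €4,000 + €537.25 = €4,537.25 before any cap.
Year-to-date out-of-pocket becomes €0 + €4,537.25 = €4,537.25, still under the €14,000 maximum, so no cap applies.
The plan picks up €6,149 − €4,537.25 = €1,611.75.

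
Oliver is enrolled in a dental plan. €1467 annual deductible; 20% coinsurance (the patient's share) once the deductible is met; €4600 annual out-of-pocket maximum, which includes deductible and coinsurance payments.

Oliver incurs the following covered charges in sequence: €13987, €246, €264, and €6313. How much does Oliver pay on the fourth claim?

Claim 1 — €13987: €1467 finishes the deductible; €12520 goes to coinsurance; 20% of €12520 = €2504. Patient owes €3971 (running OOP €3971).
Claim 2 — €246: 20% coinsurance on €246 = €49.20. Cost to patient: €49.20. OOP to date €4020.20.
Claim 3 — €264: 20% coinsurance on €264 = €52.80. Patient owes €52.80 (running OOP €4073).
Claim 4 — €6313: 20% coinsurance on €6313 = €1262.60. Adding that to €4073 gives €5335.60, past the €4600 cap; patient pays only €4600 − €4073 = €527.

€527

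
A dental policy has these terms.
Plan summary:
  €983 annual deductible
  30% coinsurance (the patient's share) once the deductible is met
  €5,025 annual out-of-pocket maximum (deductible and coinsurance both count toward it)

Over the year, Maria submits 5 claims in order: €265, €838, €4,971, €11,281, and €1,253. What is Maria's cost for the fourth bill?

Claim 1 — €265: all of it applies to the deductible. Patient pays €265; OOP now €265.
Claim 2 — €838: deductible takes €718, €120 remains; 30% of €120 = €36. Patient owes €754 (running OOP €1,019).
Claim 3 — €4,971: deductible already satisfied, so patient's share is 30% × €4,971 = €1,491.30. Cost to patient: €1,491.30. OOP to date €2,510.30.
Claim 4 — €11,281: 30% coinsurance on €11,281 = €3,384.30. OOP would hit €5,894.60 > €5,025, so the cap limits the patient to €5,025 − €2,510.30 = €2,514.70.

€2,514.70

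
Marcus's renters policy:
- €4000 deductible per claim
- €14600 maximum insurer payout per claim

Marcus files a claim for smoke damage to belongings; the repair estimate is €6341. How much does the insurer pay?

€2341

Less the €4000 deductible: €6341 − €4000 = €2341.
€2341 is within the €14600 limit, so the insurer pays €2341.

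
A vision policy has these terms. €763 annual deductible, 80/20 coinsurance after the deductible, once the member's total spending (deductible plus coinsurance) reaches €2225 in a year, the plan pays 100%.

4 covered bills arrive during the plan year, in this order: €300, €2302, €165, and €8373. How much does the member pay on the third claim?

#1 (€300): entire amount goes to the deductible. Cost to member: €300. OOP to date €300.
#2 (€2302): €463 to deductible, leaving €1839; member's 20% is €367.80. Member pays €830.80; OOP now €1130.80.
#3 (€165): 20% coinsurance on €165 = €33. Member owes €33 (running OOP €1163.80).

€33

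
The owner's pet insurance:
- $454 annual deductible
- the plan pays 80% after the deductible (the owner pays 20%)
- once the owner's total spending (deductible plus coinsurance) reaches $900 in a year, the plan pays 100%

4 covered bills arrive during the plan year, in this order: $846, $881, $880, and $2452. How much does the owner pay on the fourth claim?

Claim 1 ($846): $454 finishes the deductible; $392 goes to coinsurance; owner's 20% is $78.40. Owner owes $532.40 (running OOP $532.40).
Claim 2 ($881): deductible already satisfied, so owner's share is 20% × $881 = $176.20. Cost to owner: $176.20. OOP to date $708.60.
Claim 3 ($880): deductible met; 20% of $880 = $176. Owner owes $176 (running OOP $884.60).
Claim 4 ($2452): 20% coinsurance on $2452 = $490.40. Adding that to $884.60 gives $1375, past the $900 cap; owner pays only $900 − $884.60 = $15.40.

$15.40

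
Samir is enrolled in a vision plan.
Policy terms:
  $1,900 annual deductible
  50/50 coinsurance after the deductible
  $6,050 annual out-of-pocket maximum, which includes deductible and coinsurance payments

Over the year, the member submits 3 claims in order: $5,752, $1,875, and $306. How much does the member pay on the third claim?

$153

Bill 1, $5,752: $1,900 to deductible, leaving $3,852; coinsurance $3,852 × 50% = $1,926. Cost to member: $3,826. OOP to date $3,826.
Bill 2, $1,875: deductible met; 50% of $1,875 = $937.50. Cost to member: $937.50. OOP to date $4,763.50.
Bill 3, $306: deductible met; 50% of $306 = $153. Member owes $153 (running OOP $4,916.50).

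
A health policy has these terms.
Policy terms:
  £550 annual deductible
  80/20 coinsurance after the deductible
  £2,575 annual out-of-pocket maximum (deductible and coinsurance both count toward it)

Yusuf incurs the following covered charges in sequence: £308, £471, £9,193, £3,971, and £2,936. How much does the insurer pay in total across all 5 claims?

Claim 1 (£308): entire amount goes to the deductible. Patient owes £308 (running OOP £308). Insurer: £308 − £308 = £0.
Claim 2 (£471): deductible takes £242, £229 remains; coinsurance £229 × 20% = £45.80. Cost to patient: £287.80. OOP to date £595.80. Insurer: £471 − £287.80 = £183.20.
Claim 3 (£9,193): deductible met; 20% of £9,193 = £1,838.60. Cost to patient: £1,838.60. OOP to date £2,434.40. Insurer: £9,193 − £1,838.60 = £7,354.40.
Claim 4 (£3,971): deductible already satisfied, so patient's share is 20% × £3,971 = £794.20. OOP would hit £3,228.60 > £2,575, so the cap limits the patient to £2,575 − £2,434.40 = £140.60. Plan pays £3,971 − £140.60 = £3,830.40.
Claim 5 (£2,936): 20% coinsurance on £2,936 = £587.20. That would push OOP to £3,162.20, over the £2,575 cap, so patient pays £2,575 − £2,575 = £0. Plan pays £2,936 − £0 = £2,936.
Insurer total: £0 + £183.20 + £7,354.40 + £3,830.40 + £2,936 = £14,304.

£14,304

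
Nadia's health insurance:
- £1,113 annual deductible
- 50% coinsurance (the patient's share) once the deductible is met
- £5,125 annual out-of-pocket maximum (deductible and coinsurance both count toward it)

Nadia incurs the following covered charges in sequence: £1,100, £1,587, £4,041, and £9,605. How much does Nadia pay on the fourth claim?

£1,204.50

Bill 1, £1,100: entire amount goes to the deductible. Cost to patient: £1,100. OOP to date £1,100.
Bill 2, £1,587: deductible takes £13, £1,574 remains; coinsurance £1,574 × 50% = £787. Cost to patient: £800. OOP to date £1,900.
Bill 3, £4,041: deductible met; 50% of £4,041 = £2,020.50. Cost to patient: £2,020.50. OOP to date £3,920.50.
Bill 4, £9,605: deductible already satisfied, so patient's share is 50% × £9,605 = £4,802.50. Adding that to £3,920.50 gives £8,723, past the £5,125 cap; patient pays only £5,125 − £3,920.50 = £1,204.50.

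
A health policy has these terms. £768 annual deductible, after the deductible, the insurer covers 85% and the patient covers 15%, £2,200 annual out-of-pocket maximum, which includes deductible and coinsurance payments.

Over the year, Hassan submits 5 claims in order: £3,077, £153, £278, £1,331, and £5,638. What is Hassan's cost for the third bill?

Claim 1 (£3,077): £768 finishes the deductible; £2,309 goes to coinsurance; patient's 15% is £346.35. Patient pays £1,114.35; OOP now £1,114.35.
Claim 2 (£153): deductible met; 15% of £153 = £22.95. Cost to patient: £22.95. OOP to date £1,137.30.
Claim 3 (£278): deductible met; 15% of £278 = £41.70. Patient pays £41.70; OOP now £1,179.

£41.70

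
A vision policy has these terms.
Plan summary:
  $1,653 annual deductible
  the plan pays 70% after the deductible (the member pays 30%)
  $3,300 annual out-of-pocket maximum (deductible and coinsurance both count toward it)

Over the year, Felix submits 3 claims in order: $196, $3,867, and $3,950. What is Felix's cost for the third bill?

Claim 1 — $196: entire amount goes to the deductible. Cost to member: $196. OOP to date $196.
Claim 2 — $3,867: deductible takes $1,457, $2,410 remains; 30% of $2,410 = $723. Cost to member: $2,180. OOP to date $2,376.
Claim 3 — $3,950: deductible already satisfied, so member's share is 30% × $3,950 = $1,185. OOP would hit $3,561 > $3,300, so the cap limits the member to $3,300 − $2,376 = $924.

$924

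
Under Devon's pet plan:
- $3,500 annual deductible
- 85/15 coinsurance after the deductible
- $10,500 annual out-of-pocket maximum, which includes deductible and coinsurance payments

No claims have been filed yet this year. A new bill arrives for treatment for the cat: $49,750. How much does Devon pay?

Nothing has been paid toward the $3,500 deductible, so the first $3,500 of this charge is applied there.
After the $3,500 deductible portion, $49,750 − $3,500 = $46,250 is subject to coinsurance.
Owner's 15% share of $46,250 is $6,937.50.
So the owner owes $3,500 + $6,937.50 = $10,437.50 before any cap.
Year-to-date out-of-pocket becomes $0 + $10,437.50 = $10,437.50, still under the $10,500 maximum, so no cap applies.

$10,437.50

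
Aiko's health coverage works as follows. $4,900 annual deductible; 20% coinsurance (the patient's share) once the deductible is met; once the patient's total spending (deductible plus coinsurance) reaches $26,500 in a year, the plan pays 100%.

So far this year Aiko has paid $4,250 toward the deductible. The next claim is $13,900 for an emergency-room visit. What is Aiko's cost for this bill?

$4,250 of the $4,900 deductible is already met, leaving $650.
That leaves $13,900 − $650 = $13,250 for coinsurance.
20% of $13,250 = $2,650 falls to the patient.
So the patient owes $650 + $2,650 = $3,300 before any cap.
Cumulative spending $4,250 + $3,300 = $7,550 stays under the $26,500 maximum.

$3,300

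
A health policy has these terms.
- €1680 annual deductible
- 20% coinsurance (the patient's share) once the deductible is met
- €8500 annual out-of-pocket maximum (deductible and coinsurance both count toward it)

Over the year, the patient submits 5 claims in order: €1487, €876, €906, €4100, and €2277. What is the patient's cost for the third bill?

#1 (€1487): all of it applies to the deductible. Cost to patient: €1487. OOP to date €1487.
#2 (€876): deductible takes €193, €683 remains; 20% of €683 = €136.60. Patient owes €329.60 (running OOP €1816.60).
#3 (€906): deductible met; 20% of €906 = €181.20. Patient pays €181.20; OOP now €1997.80.

€181.20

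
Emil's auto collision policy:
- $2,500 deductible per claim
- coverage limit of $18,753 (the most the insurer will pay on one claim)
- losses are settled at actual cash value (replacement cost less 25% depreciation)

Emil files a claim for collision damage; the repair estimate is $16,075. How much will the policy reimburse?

At 25% depreciation, ACV = $16,075 − $4,018.75 = $12,056.25.
Subtract the deductible: $12,056.25 − $2,500 = $9,556.25.
That's under the $18,753 cap, so the insurer reimburses the full $9,556.25.

$9,556.25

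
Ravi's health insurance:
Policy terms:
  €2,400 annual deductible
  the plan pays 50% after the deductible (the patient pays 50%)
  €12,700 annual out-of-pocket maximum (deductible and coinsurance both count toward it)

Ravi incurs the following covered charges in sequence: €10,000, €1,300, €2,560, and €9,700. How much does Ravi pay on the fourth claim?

Bill 1, €10,000: deductible takes €2,400, €7,600 remains; coinsurance €7,600 × 50% = €3,800. Patient pays €6,200; OOP now €6,200.
Bill 2, €1,300: 50% coinsurance on €1,300 = €650. Patient pays €650; OOP now €6,850.
Bill 3, €2,560: 50% coinsurance on €2,560 = €1,280. Cost to patient: €1,280. OOP to date €8,130.
Bill 4, €9,700: 50% coinsurance on €9,700 = €4,850. OOP would hit €12,980 > €12,700, so the cap limits the patient to €12,700 − €8,130 = €4,570.

€4,570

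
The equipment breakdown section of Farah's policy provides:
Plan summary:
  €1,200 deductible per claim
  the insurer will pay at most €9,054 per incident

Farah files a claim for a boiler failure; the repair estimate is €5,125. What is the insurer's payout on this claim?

Less the €1,200 deductible: €5,125 − €1,200 = €3,925.
€3,925 ≤ €9,054, so the limit doesn't bind; insurer pays €3,925.

€3,925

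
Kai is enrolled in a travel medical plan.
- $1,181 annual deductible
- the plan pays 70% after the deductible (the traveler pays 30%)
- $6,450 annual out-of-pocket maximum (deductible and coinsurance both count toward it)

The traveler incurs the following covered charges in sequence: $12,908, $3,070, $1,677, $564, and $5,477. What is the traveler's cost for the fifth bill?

$157.60

Claim 1 ($12,908): $1,181 finishes the deductible; $11,727 goes to coinsurance; 30% of $11,727 = $3,518.10. Traveler pays $4,699.10; OOP now $4,699.10.
Claim 2 ($3,070): 30% coinsurance on $3,070 = $921. Traveler pays $921; OOP now $5,620.10.
Claim 3 ($1,677): deductible met; 30% of $1,677 = $503.10. Traveler owes $503.10 (running OOP $6,123.20).
Claim 4 ($564): 30% coinsurance on $564 = $169.20. Traveler pays $169.20; OOP now $6,292.40.
Claim 5 ($5,477): deductible already satisfied, so traveler's share is 30% × $5,477 = $1,643.10. OOP would hit $7,935.50 > $6,450, so the cap limits the traveler to $6,450 − $6,292.40 = $157.60.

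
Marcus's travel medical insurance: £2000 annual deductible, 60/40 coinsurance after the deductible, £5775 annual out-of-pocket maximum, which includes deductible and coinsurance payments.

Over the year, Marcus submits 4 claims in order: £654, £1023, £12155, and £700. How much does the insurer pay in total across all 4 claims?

Claim 1 (£654): all of it applies to the deductible. Traveler owes £654 (running OOP £654). Plan pays £654 − £654 = £0.
Claim 2 (£1023): all of it applies to the deductible. Traveler pays £1023; OOP now £1677. Insurer: £1023 − £1023 = £0.
Claim 3 (£12155): £323 finishes the deductible; £11832 goes to coinsurance; traveler's 40% is £4732.80. Deductible plus coinsurance: £323 + £4732.80 = £5055.80. Adding that to £1677 gives £6732.80, past the £5775 cap; traveler pays only £5775 − £1677 = £4098. Insurer: £12155 − £4098 = £8057.
Claim 4 (£700): deductible already satisfied, so traveler's share is 40% × £700 = £280. Adding that to £5775 gives £6055, past the £5775 cap; traveler pays only £5775 − £5775 = £0. Insurer: £700 − £0 = £700.
Insurer total: £0 + £0 + £8057 + £700 = £8757.

£8757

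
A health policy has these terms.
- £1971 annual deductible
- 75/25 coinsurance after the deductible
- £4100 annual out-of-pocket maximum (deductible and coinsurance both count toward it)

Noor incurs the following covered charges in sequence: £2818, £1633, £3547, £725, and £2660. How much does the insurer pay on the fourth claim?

Claim 1 — £2818: deductible takes £1971, £847 remains; 25% of £847 = £211.75. Cost to patient: £2182.75. OOP to date £2182.75. Plan pays £2818 − £2182.75 = £635.25.
Claim 2 — £1633: deductible met; 25% of £1633 = £408.25. Patient pays £408.25; OOP now £2591. Insurer: £1633 − £408.25 = £1224.75.
Claim 3 — £3547: deductible met; 25% of £3547 = £886.75. Patient owes £886.75 (running OOP £3477.75). Insurer: £3547 − £886.75 = £2660.25.
Claim 4 — £725: 25% coinsurance on £725 = £181.25. Patient pays £181.25; OOP now £3659. Plan pays £725 − £181.25 = £543.75.

£543.75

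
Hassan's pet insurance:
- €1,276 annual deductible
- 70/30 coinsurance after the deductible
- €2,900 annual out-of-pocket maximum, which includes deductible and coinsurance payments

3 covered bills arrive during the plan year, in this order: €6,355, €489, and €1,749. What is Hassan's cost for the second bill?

€100.30

Claim 1 — €6,355: €1,276 to deductible, leaving €5,079; owner's 30% is €1,523.70. Owner pays €2,799.70; OOP now €2,799.70.
Claim 2 — €489: deductible met; 30% of €489 = €146.70. OOP would hit €2,946.40 > €2,900, so the cap limits the owner to €2,900 − €2,799.70 = €100.30.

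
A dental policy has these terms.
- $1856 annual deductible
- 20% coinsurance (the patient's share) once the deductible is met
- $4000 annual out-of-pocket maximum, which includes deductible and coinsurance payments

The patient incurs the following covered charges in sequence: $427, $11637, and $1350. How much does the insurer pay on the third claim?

$1247.60

Claim 1 ($427): all of it applies to the deductible. Patient owes $427 (running OOP $427). Plan pays $427 − $427 = $0.
Claim 2 ($11637): $1429 to deductible, leaving $10208; coinsurance $10208 × 20% = $2041.60. Cost to patient: $3470.60. OOP to date $3897.60. Insurer: $11637 − $3470.60 = $8166.40.
Claim 3 ($1350): deductible met; 20% of $1350 = $270. OOP would hit $4167.60 > $4000, so the cap limits the patient to $4000 − $3897.60 = $102.40. Plan pays $1350 − $102.40 = $1247.60.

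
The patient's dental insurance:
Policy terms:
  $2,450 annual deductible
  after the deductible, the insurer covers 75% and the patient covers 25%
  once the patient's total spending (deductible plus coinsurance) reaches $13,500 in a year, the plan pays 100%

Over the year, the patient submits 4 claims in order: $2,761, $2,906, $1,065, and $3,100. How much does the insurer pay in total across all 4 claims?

$5,536.50

Claim 1 ($2,761): $2,450 to deductible, leaving $311; patient's 25% is $77.75. Patient owes $2,527.75 (running OOP $2,527.75). Insurer: $2,761 − $2,527.75 = $233.25.
Claim 2 ($2,906): deductible met; 25% of $2,906 = $726.50. Cost to patient: $726.50. OOP to date $3,254.25. Insurer: $2,906 − $726.50 = $2,179.50.
Claim 3 ($1,065): 25% coinsurance on $1,065 = $266.25. Patient pays $266.25; OOP now $3,520.50. Insurer: $1,065 − $266.25 = $798.75.
Claim 4 ($3,100): deductible already satisfied, so patient's share is 25% × $3,100 = $775. Cost to patient: $775. OOP to date $4,295.50. Insurer: $3,100 − $775 = $2,325.
Insurer total = bills − patient's total = $9,832 − $4,295.50 = $5,536.50.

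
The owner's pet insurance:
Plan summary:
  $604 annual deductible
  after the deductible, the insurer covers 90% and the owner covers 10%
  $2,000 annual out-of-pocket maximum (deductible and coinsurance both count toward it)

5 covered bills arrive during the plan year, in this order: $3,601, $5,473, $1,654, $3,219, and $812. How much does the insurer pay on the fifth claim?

Claim 1 — $3,601: $604 finishes the deductible; $2,997 goes to coinsurance; 10% of $2,997 = $299.70. Owner pays $903.70; OOP now $903.70. Insurer: $3,601 − $903.70 = $2,697.30.
Claim 2 — $5,473: 10% coinsurance on $5,473 = $547.30. Cost to owner: $547.30. OOP to date $1,451. Insurer: $5,473 − $547.30 = $4,925.70.
Claim 3 — $1,654: deductible already satisfied, so owner's share is 10% × $1,654 = $165.40. Owner owes $165.40 (running OOP $1,616.40). Insurer: $1,654 − $165.40 = $1,488.60.
Claim 4 — $3,219: 10% coinsurance on $3,219 = $321.90. Cost to owner: $321.90. OOP to date $1,938.30. Insurer: $3,219 − $321.90 = $2,897.10.
Claim 5 — $812: 10% coinsurance on $812 = $81.20. Adding that to $1,938.30 gives $2,019.50, past the $2,000 cap; owner pays only $2,000 − $1,938.30 = $61.70. Insurer: $812 − $61.70 = $750.30.

$750.30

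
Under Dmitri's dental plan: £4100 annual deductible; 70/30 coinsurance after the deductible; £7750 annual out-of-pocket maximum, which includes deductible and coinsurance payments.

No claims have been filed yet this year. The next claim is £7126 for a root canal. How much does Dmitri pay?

Nothing has been paid toward the £4100 deductible, so the first £4100 of this charge is applied there.
The remaining £3026 (= £7126 − £4100) moves to coinsurance.
Coinsurance: £3026 × 30% = £907.80.
That puts the patient's cost at £4100 + £907.80 = £5007.80 before any cap.
Cumulative spending £0 + £5007.80 = £5007.80 stays under the £7750 maximum.

£5007.80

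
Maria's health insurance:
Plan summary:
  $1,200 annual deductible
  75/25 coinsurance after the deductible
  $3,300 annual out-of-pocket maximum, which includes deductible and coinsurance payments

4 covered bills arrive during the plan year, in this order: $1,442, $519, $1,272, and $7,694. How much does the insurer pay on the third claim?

$954

#1 ($1,442): $1,200 to deductible, leaving $242; coinsurance $242 × 25% = $60.50. Patient pays $1,260.50; OOP now $1,260.50. Plan pays $1,442 − $1,260.50 = $181.50.
#2 ($519): deductible met; 25% of $519 = $129.75. Cost to patient: $129.75. OOP to date $1,390.25. Plan pays $519 − $129.75 = $389.25.
#3 ($1,272): 25% coinsurance on $1,272 = $318. Cost to patient: $318. OOP to date $1,708.25. Plan pays $1,272 − $318 = $954.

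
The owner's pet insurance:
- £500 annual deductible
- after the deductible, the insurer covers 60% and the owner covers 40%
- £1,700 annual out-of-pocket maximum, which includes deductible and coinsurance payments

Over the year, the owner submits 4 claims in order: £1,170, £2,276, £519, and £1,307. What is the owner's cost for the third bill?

Claim 1 (£1,170): £500 finishes the deductible; £670 goes to coinsurance; owner's 40% is £268. Owner owes £768 (running OOP £768).
Claim 2 (£2,276): 40% coinsurance on £2,276 = £910.40. Owner pays £910.40; OOP now £1,678.40.
Claim 3 (£519): deductible already satisfied, so owner's share is 40% × £519 = £207.60. OOP would hit £1,886 > £1,700, so the cap limits the owner to £1,700 − £1,678.40 = £21.60.

£21.60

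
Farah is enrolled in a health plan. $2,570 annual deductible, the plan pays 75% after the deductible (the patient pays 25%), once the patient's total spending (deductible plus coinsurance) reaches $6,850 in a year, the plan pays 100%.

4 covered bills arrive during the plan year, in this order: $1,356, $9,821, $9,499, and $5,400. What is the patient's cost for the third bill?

#1 ($1,356): fully absorbed by the deductible. Cost to patient: $1,356. OOP to date $1,356.
#2 ($9,821): $1,214 finishes the deductible; $8,607 goes to coinsurance; patient's 25% is $2,151.75. Patient pays $3,365.75; OOP now $4,721.75.
#3 ($9,499): 25% coinsurance on $9,499 = $2,374.75. That would push OOP to $7,096.50, over the $6,850 cap, so patient pays $6,850 − $4,721.75 = $2,128.25.

$2,128.25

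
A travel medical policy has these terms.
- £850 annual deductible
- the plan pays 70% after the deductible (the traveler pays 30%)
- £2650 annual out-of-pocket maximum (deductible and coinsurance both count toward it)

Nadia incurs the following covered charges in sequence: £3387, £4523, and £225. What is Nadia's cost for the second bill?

£1038.90

Claim 1 (£3387): £850 finishes the deductible; £2537 goes to coinsurance; coinsurance £2537 × 30% = £761.10. Traveler owes £1611.10 (running OOP £1611.10).
Claim 2 (£4523): deductible already satisfied, so traveler's share is 30% × £4523 = £1356.90. That would push OOP to £2968, over the £2650 cap, so traveler pays £2650 − £1611.10 = £1038.90.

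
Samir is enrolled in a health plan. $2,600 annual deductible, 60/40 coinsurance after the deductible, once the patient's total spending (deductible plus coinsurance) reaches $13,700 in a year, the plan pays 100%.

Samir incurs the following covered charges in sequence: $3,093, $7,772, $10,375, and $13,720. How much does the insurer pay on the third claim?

$6,225

#1 ($3,093): deductible takes $2,600, $493 remains; 40% of $493 = $197.20. Patient owes $2,797.20 (running OOP $2,797.20). Plan pays $3,093 − $2,797.20 = $295.80.
#2 ($7,772): 40% coinsurance on $7,772 = $3,108.80. Patient owes $3,108.80 (running OOP $5,906). Insurer: $7,772 − $3,108.80 = $4,663.20.
#3 ($10,375): deductible met; 40% of $10,375 = $4,150. Patient pays $4,150; OOP now $10,056. Plan pays $10,375 − $4,150 = $6,225.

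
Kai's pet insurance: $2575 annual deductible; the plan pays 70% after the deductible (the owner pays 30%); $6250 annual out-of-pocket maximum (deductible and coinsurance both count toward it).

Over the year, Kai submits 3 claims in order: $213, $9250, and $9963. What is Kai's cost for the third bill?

$1608.60

Claim 1 ($213): all of it applies to the deductible. Owner pays $213; OOP now $213.
Claim 2 ($9250): $2362 finishes the deductible; $6888 goes to coinsurance; owner's 30% is $2066.40. Owner pays $4428.40; OOP now $4641.40.
Claim 3 ($9963): deductible already satisfied, so owner's share is 30% × $9963 = $2988.90. OOP would hit $7630.30 > $6250, so the cap limits the owner to $6250 − $4641.40 = $1608.60.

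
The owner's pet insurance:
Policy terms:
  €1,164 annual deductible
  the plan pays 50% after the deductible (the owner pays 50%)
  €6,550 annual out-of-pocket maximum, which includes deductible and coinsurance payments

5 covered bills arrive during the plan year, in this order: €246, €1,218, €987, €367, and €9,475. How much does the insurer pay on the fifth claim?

Bill 1, €246: entire amount goes to the deductible. Cost to owner: €246. OOP to date €246. Insurer: €246 − €246 = €0.
Bill 2, €1,218: €918 finishes the deductible; €300 goes to coinsurance; coinsurance €300 × 50% = €150. Cost to owner: €1,068. OOP to date €1,314. Plan pays €1,218 − €1,068 = €150.
Bill 3, €987: deductible already satisfied, so owner's share is 50% × €987 = €493.50. Owner owes €493.50 (running OOP €1,807.50). Plan pays €987 − €493.50 = €493.50.
Bill 4, €367: deductible met; 50% of €367 = €183.50. Owner pays €183.50; OOP now €1,991. Insurer: €367 − €183.50 = €183.50.
Bill 5, €9,475: deductible already satisfied, so owner's share is 50% × €9,475 = €4,737.50. Adding that to €1,991 gives €6,728.50, past the €6,550 cap; owner pays only €6,550 − €1,991 = €4,559. Insurer: €9,475 − €4,559 = €4,916.

€4,916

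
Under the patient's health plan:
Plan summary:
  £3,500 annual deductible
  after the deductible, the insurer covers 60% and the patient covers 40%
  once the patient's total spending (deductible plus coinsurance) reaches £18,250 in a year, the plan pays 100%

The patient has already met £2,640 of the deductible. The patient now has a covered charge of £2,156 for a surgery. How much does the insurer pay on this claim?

Deductible still to meet: £3,500 − £2,640 = £860.
After the £860 deductible portion, £2,156 − £860 = £1,296 is subject to coinsurance.
Coinsurance: £1,296 × 40% = £518.40.
Patient responsibility before any cap: £860 + £518.40 = £1,378.40.
Total out-of-pocket so far would be £2,640 + £1,378.40 = £4,018.40, below the £18,250 cap — no reduction.
The insurer covers the remainder: £2,156 − £1,378.40 = £777.60.

£777.60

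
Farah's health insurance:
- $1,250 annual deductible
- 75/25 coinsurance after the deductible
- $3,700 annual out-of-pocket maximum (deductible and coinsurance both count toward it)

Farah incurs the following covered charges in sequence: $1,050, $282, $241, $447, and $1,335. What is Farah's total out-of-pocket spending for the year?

$1,776.25

Claim 1 — $1,050: fully absorbed by the deductible. Cost to patient: $1,050. OOP to date $1,050.
Claim 2 — $282: $200 to deductible, leaving $82; 25% of $82 = $20.50. Cost to patient: $220.50. OOP to date $1,270.50.
Claim 3 — $241: 25% coinsurance on $241 = $60.25. Patient owes $60.25 (running OOP $1,330.75).
Claim 4 — $447: deductible met; 25% of $447 = $111.75. Patient owes $111.75 (running OOP $1,442.50).
Claim 5 — $1,335: deductible already satisfied, so patient's share is 25% × $1,335 = $333.75. Cost to patient: $333.75. OOP to date $1,776.25.
Total paid by the patient: $1,050 + $220.50 + $60.25 + $111.75 + $333.75 = $1,776.25.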